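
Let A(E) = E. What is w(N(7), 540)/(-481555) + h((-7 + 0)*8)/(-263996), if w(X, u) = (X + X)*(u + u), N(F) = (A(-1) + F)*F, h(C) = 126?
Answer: -2401039305/12712859378 ≈ -0.18887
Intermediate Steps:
N(F) = F*(-1 + F) (N(F) = (-1 + F)*F = F*(-1 + F))
w(X, u) = 4*X*u (w(X, u) = (2*X)*(2*u) = 4*X*u)
w(N(7), 540)/(-481555) + h((-7 + 0)*8)/(-263996) = (4*(7*(-1 + 7))*540)/(-481555) + 126/(-263996) = (4*(7*6)*540)*(-1/481555) + 126*(-1/263996) = (4*42*540)*(-1/481555) - 63/131998 = 90720*(-1/481555) - 63/131998 = -18144/96311 - 63/131998 = -2401039305/12712859378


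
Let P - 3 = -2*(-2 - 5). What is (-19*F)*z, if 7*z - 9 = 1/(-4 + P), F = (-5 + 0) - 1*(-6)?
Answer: -2242/91 ≈ -24.637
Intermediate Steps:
P = 17 (P = 3 - 2*(-2 - 5) = 3 - 2*(-7) = 3 + 14 = 17)
F = 1 (F = -5 + 6 = 1)
z = 118/91 (z = 9/7 + 1/(7*(-4 + 17)) = 9/7 + (⅐)/13 = 9/7 + (⅐)*(1/13) = 9/7 + 1/91 = 118/91 ≈ 1.2967)
(-19*F)*z = -19*1*(118/91) = -19*118/91 = -2242/91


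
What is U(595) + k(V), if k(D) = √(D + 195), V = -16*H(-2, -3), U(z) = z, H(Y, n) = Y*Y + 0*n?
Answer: 595 + √131 ≈ 606.45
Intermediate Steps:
H(Y, n) = Y² (H(Y, n) = Y² + 0 = Y²)
V = -64 (V = -16*(-2)² = -16*4 = -64)
k(D) = √(195 + D)
U(595) + k(V) = 595 + √(195 - 64) = 595 + √131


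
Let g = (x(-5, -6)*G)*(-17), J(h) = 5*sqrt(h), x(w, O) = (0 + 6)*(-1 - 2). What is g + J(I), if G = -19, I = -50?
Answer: -5814 + 25*I*sqrt(2) ≈ -5814.0 + 35.355*I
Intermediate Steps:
x(w, O) = -18 (x(w, O) = 6*(-3) = -18)
g = -5814 (g = -18*(-19)*(-17) = 342*(-17) = -5814)
g + J(I) = -5814 + 5*sqrt(-50) = -5814 + 5*(5*I*sqrt(2)) = -5814 + 25*I*sqrt(2)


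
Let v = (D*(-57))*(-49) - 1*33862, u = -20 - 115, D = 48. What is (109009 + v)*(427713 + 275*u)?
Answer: 81715306068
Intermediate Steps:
u = -135
v = 100202 (v = (48*(-57))*(-49) - 1*33862 = -2736*(-49) - 33862 = 134064 - 33862 = 100202)
(109009 + v)*(427713 + 275*u) = (109009 + 100202)*(427713 + 275*(-135)) = 209211*(427713 - 37125) = 209211*390588 = 81715306068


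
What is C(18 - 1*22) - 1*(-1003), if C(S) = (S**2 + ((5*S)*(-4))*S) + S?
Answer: 695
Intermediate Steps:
C(S) = S - 19*S**2 (C(S) = (S**2 + (-20*S)*S) + S = (S**2 - 20*S**2) + S = -19*S**2 + S = S - 19*S**2)
C(18 - 1*22) - 1*(-1003) = (18 - 1*22)*(1 - 19*(18 - 1*22)) - 1*(-1003) = (18 - 22)*(1 - 19*(18 - 22)) + 1003 = -4*(1 - 19*(-4)) + 1003 = -4*(1 + 76) + 1003 = -4*77 + 1003 = -308 + 1003 = 695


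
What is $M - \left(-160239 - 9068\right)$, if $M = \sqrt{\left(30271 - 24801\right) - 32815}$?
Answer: $169307 + i \sqrt{27345} \approx 1.6931 \cdot 10^{5} + 165.36 i$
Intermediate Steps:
$M = i \sqrt{27345}$ ($M = \sqrt{5470 - 32815} = \sqrt{-27345} = i \sqrt{27345} \approx 165.36 i$)
$M - \left(-160239 - 9068\right) = i \sqrt{27345} - \left(-160239 - 9068\right) = i \sqrt{27345} - -169307 = i \sqrt{27345} + 169307 = 169307 + i \sqrt{27345}$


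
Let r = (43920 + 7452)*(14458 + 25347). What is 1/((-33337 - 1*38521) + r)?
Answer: 1/2044790602 ≈ 4.8905e-10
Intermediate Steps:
r = 2044862460 (r = 51372*39805 = 2044862460)
1/((-33337 - 1*38521) + r) = 1/((-33337 - 1*38521) + 2044862460) = 1/((-33337 - 38521) + 2044862460) = 1/(-71858 + 2044862460) = 1/2044790602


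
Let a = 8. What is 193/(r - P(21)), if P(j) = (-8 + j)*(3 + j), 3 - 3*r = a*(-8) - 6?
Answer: -579/863 ≈ -0.67092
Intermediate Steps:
r = 73/3 (r = 1 - (8*(-8) - 6)/3 = 1 - (-64 - 6)/3 = 1 - ⅓*(-70) = 1 + 70/3 = 73/3 ≈ 24.333)
193/(r - P(21)) = 193/(73/3 - (-24 + 21² - 5*21)) = 193/(73/3 - (-24 + 441 - 105)) = 193/(73/3 - 1*312) = 193/(73/3 - 312) = 193/(-863/3) = 193*(-3/863) = -579/863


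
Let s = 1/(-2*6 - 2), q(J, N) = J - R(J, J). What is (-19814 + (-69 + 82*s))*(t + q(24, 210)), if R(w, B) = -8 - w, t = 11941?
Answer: -1670246334/7 ≈ -2.3861e+8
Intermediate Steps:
q(J, N) = 8 + 2*J (q(J, N) = J - (-8 - J) = J + (8 + J) = 8 + 2*J)
s = -1/14 (s = 1/(-12 - 2) = 1/(-14) = -1/14 ≈ -0.071429)
(-19814 + (-69 + 82*s))*(t + q(24, 210)) = (-19814 + (-69 + 82*(-1/14)))*(11941 + (8 + 2*24)) = (-19814 + (-69 - 41/7))*(11941 + (8 + 48)) = (-19814 - 524/7)*(11941 + 56) = -139222/7*11997 = -1670246334/7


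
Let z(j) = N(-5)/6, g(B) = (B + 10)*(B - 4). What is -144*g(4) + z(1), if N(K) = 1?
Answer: ⅙ ≈ 0.16667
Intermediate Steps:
g(B) = (-4 + B)*(10 + B) (g(B) = (10 + B)*(-4 + B) = (-4 + B)*(10 + B))
z(j) = ⅙ (z(j) = 1/6 = 1*(⅙) = ⅙)
-144*g(4) + z(1) = -144*(-40 + 4² + 6*4) + ⅙ = -144*(-40 + 16 + 24) + ⅙ = -144*0 + ⅙ = 0 + ⅙ = ⅙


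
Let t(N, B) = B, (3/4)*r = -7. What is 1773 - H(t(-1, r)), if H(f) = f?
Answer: 5347/3 ≈ 1782.3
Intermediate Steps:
r = -28/3 (r = (4/3)*(-7) = -28/3 ≈ -9.3333)
1773 - H(t(-1, r)) = 1773 - 1*(-28/3) = 1773 + 28/3 = 5347/3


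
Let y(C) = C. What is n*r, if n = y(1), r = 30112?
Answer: 30112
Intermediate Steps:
n = 1
n*r = 1*30112 = 30112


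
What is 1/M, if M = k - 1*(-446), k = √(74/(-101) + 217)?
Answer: 45046/20068673 - 3*√245127/20068673 ≈ 0.0021706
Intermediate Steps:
k = 3*√245127/101 (k = √(74*(-1/101) + 217) = √(-74/101 + 217) = √(21843/101) = 3*√245127/101 ≈ 14.706)
M = 446 + 3*√245127/101 (M = 3*√245127/101 - 1*(-446) = 3*√245127/101 + 446 = 446 + 3*√245127/101 ≈ 460.71)
1/M = 1/(446 + 3*√245127/101)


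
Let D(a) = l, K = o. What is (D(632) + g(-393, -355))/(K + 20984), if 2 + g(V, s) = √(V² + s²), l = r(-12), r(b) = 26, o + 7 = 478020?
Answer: 24/498997 + √280474/498997 ≈ 0.0011094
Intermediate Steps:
o = 478013 (o = -7 + 478020 = 478013)
K = 478013
l = 26
D(a) = 26
g(V, s) = -2 + √(V² + s²)
(D(632) + g(-393, -355))/(K + 20984) = (26 + (-2 + √((-393)² + (-355)²)))/(478013 + 20984) = (26 + (-2 + √(154449 + 126025)))/498997 = (26 + (-2 + √280474))*(1/498997) = (24 + √280474)*(1/498997) = 24/498997 + √280474/498997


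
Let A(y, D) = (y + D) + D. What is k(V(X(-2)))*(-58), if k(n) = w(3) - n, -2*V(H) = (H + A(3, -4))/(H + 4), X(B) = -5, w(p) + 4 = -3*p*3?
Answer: 1508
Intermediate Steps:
w(p) = -4 - 9*p (w(p) = -4 - 3*p*3 = -4 - 9*p)
A(y, D) = y + 2*D (A(y, D) = (D + y) + D = y + 2*D)
V(H) = -(-5 + H)/(2*(4 + H)) (V(H) = -(H + (3 + 2*(-4)))/(2*(H + 4)) = -(H + (3 - 8))/(2*(4 + H)) = -(H - 5)/(2*(4 + H)) = -(-5 + H)/(2*(4 + H)))
k(n) = -31 - n (k(n) = (-4 - 9*3) - n = (-4 - 27) - n = -31 - n)
k(V(X(-2)))*(-58) = (-31 - (5 - 1*(-5))/(2*(4 - 5)))*(-58) = (-31 - (5 + 5)/(2*(-1)))*(-58) = (-31 - (-1)*10/2)*(-58) = (-31 - 1*(-5))*(-58) = (-31 + 5)*(-58) = -26*(-58) = 1508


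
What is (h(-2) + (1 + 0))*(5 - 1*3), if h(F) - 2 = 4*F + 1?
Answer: -8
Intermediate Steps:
h(F) = 3 + 4*F (h(F) = 2 + (4*F + 1) = 2 + (1 + 4*F) = 3 + 4*F)
(h(-2) + (1 + 0))*(5 - 1*3) = ((3 + 4*(-2)) + (1 + 0))*(5 - 1*3) = ((3 - 8) + 1)*(5 - 3) = (-5 + 1)*2 = -4*2 = -8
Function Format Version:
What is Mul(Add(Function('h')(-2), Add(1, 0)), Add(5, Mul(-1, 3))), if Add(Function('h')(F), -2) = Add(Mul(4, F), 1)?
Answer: -8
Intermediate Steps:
Function('h')(F) = Add(3, Mul(4, F)) (Function('h')(F) = Add(2, Add(Mul(4, F), 1)) = Add(2, Add(1, Mul(4, F))) = Add(3, Mul(4, F)))
Mul(Add(Function('h')(-2), Add(1, 0)), Add(5, Mul(-1, 3))) = Mul(Add(Add(3, Mul(4, -2)), Add(1, 0)), Add(5, Mul(-1, 3))) = Mul(Add(Add(3, -8), 1), Add(5, -3)) = Mul(Add(-5, 1), 2) = Mul(-4, 2) = -8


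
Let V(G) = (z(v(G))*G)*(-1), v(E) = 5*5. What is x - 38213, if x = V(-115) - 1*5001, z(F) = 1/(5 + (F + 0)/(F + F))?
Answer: -475124/11 ≈ -43193.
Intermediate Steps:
v(E) = 25
z(F) = 2/11 (z(F) = 1/(5 + F/((2*F))) = 1/(5 + F*(1/(2*F))) = 1/(5 + ½) = 1/(11/2) = 2/11)
V(G) = -2*G/11 (V(G) = (2*G/11)*(-1) = -2*G/11)
x = -54781/11 (x = -2/11*(-115) - 1*5001 = 230/11 - 5001 = -54781/11 ≈ -4980.1)
x - 38213 = -54781/11 - 38213 = -475124/11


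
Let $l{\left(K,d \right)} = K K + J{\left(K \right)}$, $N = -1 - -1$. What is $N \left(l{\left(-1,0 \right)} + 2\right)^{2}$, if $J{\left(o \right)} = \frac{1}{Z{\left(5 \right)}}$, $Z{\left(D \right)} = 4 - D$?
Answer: $0$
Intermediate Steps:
$N = 0$ ($N = -1 + 1 = 0$)
$J{\left(o \right)} = -1$ ($J{\left(o \right)} = \frac{1}{4 - 5} = \frac{1}{-1} = -1$)
$l{\left(K,d \right)} = -1 + K^{2}$ ($l{\left(K,d \right)} = K K - 1 = K^{2} - 1 = -1 + K^{2}$)
$N \left(l{\left(-1,0 \right)} + 2\right)^{2} = 0 \left(\left(-1 + \left(-1\right)^{2}\right) + 2\right)^{2} = 0 \left(\left(-1 + 1\right) + 2\right)^{2} = 0 \left(0 + 2\right)^{2} = 0 \cdot 2^{2} = 0 \cdot 4 = 0$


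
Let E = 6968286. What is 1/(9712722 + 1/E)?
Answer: 6968286/67681024734493 ≈ 1.0296e-7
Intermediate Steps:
1/(9712722 + 1/E) = 1/(9712722 + 1/6968286) = 1/(67681024734493/6968286) = 6968286/67681024734493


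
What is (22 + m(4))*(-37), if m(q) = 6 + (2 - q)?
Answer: -962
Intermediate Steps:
m(q) = 8 - q
(22 + m(4))*(-37) = (22 + (8 - 1*4))*(-37) = (22 + (8 - 4))*(-37) = (22 + 4)*(-37) = 26*(-37) = -962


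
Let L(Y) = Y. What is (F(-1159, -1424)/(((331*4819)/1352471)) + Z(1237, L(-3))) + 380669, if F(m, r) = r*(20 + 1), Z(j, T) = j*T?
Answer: 560837266478/1595089 ≈ 3.5160e+5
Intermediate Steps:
Z(j, T) = T*j
F(m, r) = 21*r (F(m, r) = r*21 = 21*r)
(F(-1159, -1424)/(((331*4819)/1352471)) + Z(1237, L(-3))) + 380669 = ((21*(-1424))/(((331*4819)/1352471)) - 3*1237) + 380669 = (-29904/(1595089*(1/1352471)) - 3711) + 380669 = (-29904/1595089/1352471 - 3711) + 380669 = (-29904*1352471/1595089 - 3711) + 380669 = (-40444292784/1595089 - 3711) + 380669 = -46363668063/1595089 + 380669 = 560837266478/1595089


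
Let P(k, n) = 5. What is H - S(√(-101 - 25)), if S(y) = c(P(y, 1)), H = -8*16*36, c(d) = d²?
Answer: -4633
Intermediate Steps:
H = -4608 (H = -128*36 = -4608)
S(y) = 25 (S(y) = 5² = 25)
H - S(√(-101 - 25)) = -4608 - 1*25 = -4608 - 25 = -4633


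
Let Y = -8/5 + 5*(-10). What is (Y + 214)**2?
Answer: 659344/25 ≈ 26374.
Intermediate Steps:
Y = -258/5 (Y = -8*1/5 - 50 = -8/5 - 50 = -258/5 ≈ -51.600)
(Y + 214)**2 = (-258/5 + 214)**2 = (812/5)**2 = 659344/25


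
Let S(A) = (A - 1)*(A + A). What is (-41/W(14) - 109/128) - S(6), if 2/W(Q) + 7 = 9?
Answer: -13037/128 ≈ -101.85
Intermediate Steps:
W(Q) = 1 (W(Q) = 2/(-7 + 9) = 2/2 = 2*(½) = 1)
S(A) = 2*A*(-1 + A) (S(A) = (-1 + A)*(2*A) = 2*A*(-1 + A))
(-41/W(14) - 109/128) - S(6) = (-41/1 - 109/128) - 2*6*(-1 + 6) = (-41*1 - 109*1/128) - 2*6*5 = (-41 - 109/128) - 1*60 = -5357/128 - 60 = -13037/128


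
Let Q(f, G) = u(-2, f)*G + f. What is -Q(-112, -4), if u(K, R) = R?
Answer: -336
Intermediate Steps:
Q(f, G) = f + G*f (Q(f, G) = f*G + f = G*f + f = f + G*f)
-Q(-112, -4) = -(-112)*(1 - 4) = -(-112)*(-3) = -1*336 = -336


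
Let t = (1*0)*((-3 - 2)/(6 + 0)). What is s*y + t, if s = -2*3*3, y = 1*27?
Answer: -486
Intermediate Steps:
y = 27
t = 0 (t = 0*(-5/6) = 0)
s = -18 (s = -6*3 = -18)
s*y + t = -18*27 + 0 = -486 + 0 = -486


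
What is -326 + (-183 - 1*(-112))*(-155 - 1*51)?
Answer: 14300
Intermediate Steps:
-326 + (-183 - 1*(-112))*(-155 - 1*51) = -326 + (-183 + 112)*(-155 - 51) = -326 - 71*(-206) = -326 + 14626 = 14300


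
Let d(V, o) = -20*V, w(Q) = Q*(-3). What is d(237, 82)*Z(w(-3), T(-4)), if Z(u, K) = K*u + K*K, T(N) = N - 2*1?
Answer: 85320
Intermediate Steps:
w(Q) = -3*Q
T(N) = -2 + N (T(N) = N - 2 = -2 + N)
Z(u, K) = K² + K*u (Z(u, K) = K*u + K² = K² + K*u)
d(237, 82)*Z(w(-3), T(-4)) = (-20*237)*((-2 - 4)*((-2 - 4) - 3*(-3))) = -(-28440)*(-6 + 9) = -(-28440)*3 = -4740*(-18) = 85320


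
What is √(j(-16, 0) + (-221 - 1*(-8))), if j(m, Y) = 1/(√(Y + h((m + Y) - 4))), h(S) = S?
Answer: √(-21300 - 10*I*√5)/10 ≈ 0.0076606 - 14.595*I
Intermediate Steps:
j(m, Y) = (-4 + m + 2*Y)^(-½) (j(m, Y) = 1/(√(Y + ((m + Y) - 4))) = 1/(√(Y + ((Y + m) - 4))) = 1/(√(Y + (-4 + Y + m))) = 1/(√(-4 + m + 2*Y)) = (-4 + m + 2*Y)^(-½))
√(j(-16, 0) + (-221 - 1*(-8))) = √((-4 - 16 + 2*0)^(-½) + (-221 - 1*(-8))) = √((-4 - 16 + 0)^(-½) + (-221 + 8)) = √((-20)^(-½) - 213) = √(-I*√5/10 - 213) = √(-213 - I*√5/10)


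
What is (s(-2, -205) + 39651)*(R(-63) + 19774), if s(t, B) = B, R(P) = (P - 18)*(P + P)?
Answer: 1182591080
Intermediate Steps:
R(P) = 2*P*(-18 + P) (R(P) = (-18 + P)*(2*P) = 2*P*(-18 + P))
(s(-2, -205) + 39651)*(R(-63) + 19774) = (-205 + 39651)*(2*(-63)*(-18 - 63) + 19774) = 39446*(2*(-63)*(-81) + 19774) = 39446*(10206 + 19774) = 39446*29980 = 1182591080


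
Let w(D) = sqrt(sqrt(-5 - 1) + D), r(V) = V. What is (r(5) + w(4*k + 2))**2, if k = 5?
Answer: (5 + sqrt(22 + I*sqrt(6)))**2 ≈ 93.977 + 5.0566*I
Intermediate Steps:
w(D) = sqrt(D + I*sqrt(6)) (w(D) = sqrt(sqrt(-6) + D) = sqrt(I*sqrt(6) + D) = sqrt(D + I*sqrt(6)))
(r(5) + w(4*k + 2))**2 = (5 + sqrt((4*5 + 2) + I*sqrt(6)))**2 = (5 + sqrt((20 + 2) + I*sqrt(6)))**2 = (5 + sqrt(22 + I*sqrt(6)))**2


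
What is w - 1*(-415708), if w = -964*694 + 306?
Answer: -253002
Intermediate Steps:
w = -668710 (w = -669016 + 306 = -668710)
w - 1*(-415708) = -668710 - 1*(-415708) = -668710 + 415708 = -253002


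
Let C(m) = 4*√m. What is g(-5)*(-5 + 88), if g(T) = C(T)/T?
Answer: -332*I*√5/5 ≈ -148.47*I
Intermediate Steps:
g(T) = 4/√T (g(T) = (4*√T)/T = 4/√T)
g(-5)*(-5 + 88) = (4/√(-5))*(-5 + 88) = (4*(-I*√5/5))*83 = -4*I*√5/5*83 = -332*I*√5/5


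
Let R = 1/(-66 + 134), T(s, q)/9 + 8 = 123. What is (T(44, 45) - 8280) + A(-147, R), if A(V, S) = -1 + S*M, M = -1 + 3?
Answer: -246363/34 ≈ -7246.0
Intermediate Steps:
M = 2
T(s, q) = 1035 (T(s, q) = -72 + 9*123 = -72 + 1107 = 1035)
R = 1/68 ≈ 0.014706
A(V, S) = -1 + 2*S (A(V, S) = -1 + S*2 = -1 + 2*S)
(T(44, 45) - 8280) + A(-147, R) = (1035 - 8280) + (-1 + 2*(1/68)) = -7245 + (-1 + 1/34) = -7245 - 33/34 = -246363/34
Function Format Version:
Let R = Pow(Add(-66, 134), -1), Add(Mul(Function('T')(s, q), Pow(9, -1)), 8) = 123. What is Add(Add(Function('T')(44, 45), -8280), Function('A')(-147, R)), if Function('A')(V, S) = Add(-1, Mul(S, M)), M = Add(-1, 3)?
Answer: Rational(-246363, 34) ≈ -7246.0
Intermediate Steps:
M = 2
Function('T')(s, q) = 1035 (Function('T')(s, q) = Add(-72, Mul(9, 123)) = Add(-72, 1107) = 1035)
R = Rational(1, 68) (R = Pow(68, -1) = Rational(1, 68) ≈ 0.014706)
Function('A')(V, S) = Add(-1, Mul(2, S)) (Function('A')(V, S) = Add(-1, Mul(S, 2)) = Add(-1, Mul(2, S)))
Add(Add(Function('T')(44, 45), -8280), Function('A')(-147, R)) = Add(Add(1035, -8280), Add(-1, Mul(2, Rational(1, 68)))) = Add(-7245, Add(-1, Rational(1, 34))) = Add(-7245, Rational(-33, 34)) = Rational(-246363, 34)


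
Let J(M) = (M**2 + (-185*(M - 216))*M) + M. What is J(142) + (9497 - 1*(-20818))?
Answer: 1994601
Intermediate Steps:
J(M) = M + M**2 + M*(39960 - 185*M) (J(M) = (M**2 + (-185*(-216 + M))*M) + M = (M**2 + (39960 - 185*M)*M) + M = (M**2 + M*(39960 - 185*M)) + M = M + M**2 + M*(39960 - 185*M))
J(142) + (9497 - 1*(-20818)) = 142*(39961 - 184*142) + (9497 - 1*(-20818)) = 142*(39961 - 26128) + (9497 + 20818) = 142*13833 + 30315 = 1964286 + 30315 = 1994601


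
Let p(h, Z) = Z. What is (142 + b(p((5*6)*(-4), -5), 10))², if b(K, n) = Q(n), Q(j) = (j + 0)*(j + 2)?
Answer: 68644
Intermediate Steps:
Q(j) = j*(2 + j)
b(K, n) = n*(2 + n)
(142 + b(p((5*6)*(-4), -5), 10))² = (142 + 10*(2 + 10))² = (142 + 10*12)² = (142 + 120)² = 262² = 68644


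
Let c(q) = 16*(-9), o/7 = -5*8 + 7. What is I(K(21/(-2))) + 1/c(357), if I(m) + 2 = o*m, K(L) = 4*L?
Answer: 1396799/144 ≈ 9700.0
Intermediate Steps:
o = -231 (o = 7*(-5*8 + 7) = 7*(-40 + 7) = 7*(-33) = -231)
c(q) = -144
I(m) = -2 - 231*m
I(K(21/(-2))) + 1/c(357) = (-2 - 924*21/(-2)) + 1/(-144) = (-2 - 924*21*(-½)) - 1/144 = (-2 - 924*(-21)/2) - 1/144 = (-2 - 231*(-42)) - 1/144 = (-2 + 9702) - 1/144 = 9700 - 1/144 = 1396799/144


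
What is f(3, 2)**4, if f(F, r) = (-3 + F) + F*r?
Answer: 1296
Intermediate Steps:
f(F, r) = -3 + F + F*r
f(3, 2)**4 = (-3 + 3 + 3*2)**4 = (-3 + 3 + 6)**4 = 6**4 = 1296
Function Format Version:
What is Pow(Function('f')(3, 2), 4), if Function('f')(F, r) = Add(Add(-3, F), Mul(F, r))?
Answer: 1296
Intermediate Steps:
Function('f')(F, r) = Add(-3, F, Mul(F, r))
Pow(Function('f')(3, 2), 4) = Pow(Add(-3, 3, Mul(3, 2)), 4) = Pow(Add(-3, 3, 6), 4) = Pow(6, 4) = 1296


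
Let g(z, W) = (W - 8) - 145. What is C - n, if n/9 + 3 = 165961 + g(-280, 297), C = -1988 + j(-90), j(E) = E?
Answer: -1496996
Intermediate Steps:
g(z, W) = -153 + W (g(z, W) = (-8 + W) - 145 = -153 + W)
C = -2078 (C = -1988 - 90 = -2078)
n = 1494918 (n = -27 + 9*(165961 + (-153 + 297)) = -27 + 9*(165961 + 144) = -27 + 9*166105 = -27 + 1494945 = 1494918)
C - n = -2078 - 1*1494918 = -2078 - 1494918 = -1496996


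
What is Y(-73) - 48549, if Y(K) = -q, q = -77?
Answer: -48472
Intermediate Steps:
Y(K) = 77 (Y(K) = -1*(-77) = 77)
Y(-73) - 48549 = 77 - 48549 = -48472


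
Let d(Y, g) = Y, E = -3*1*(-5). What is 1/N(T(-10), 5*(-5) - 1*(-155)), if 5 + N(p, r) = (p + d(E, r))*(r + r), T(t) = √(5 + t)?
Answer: 779/3101805 - 52*I*√5/3101805 ≈ 0.00025114 - 3.7486e-5*I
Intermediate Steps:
E = 15 (E = -3*(-5) = 15)
N(p, r) = -5 + 2*r*(15 + p) (N(p, r) = -5 + (p + 15)*(r + r) = -5 + (15 + p)*(2*r) = -5 + 2*r*(15 + p))
1/N(T(-10), 5*(-5) - 1*(-155)) = 1/(-5 + 30*(5*(-5) - 1*(-155)) + 2*√(5 - 10)*(5*(-5) - 1*(-155))) = 1/(-5 + 30*(-25 + 155) + 2*√(-5)*(-25 + 155)) = 1/(-5 + 30*130 + 2*(I*√5)*130) = 1/(-5 + 3900 + 260*I*√5) = 1/(3895 + 260*I*√5)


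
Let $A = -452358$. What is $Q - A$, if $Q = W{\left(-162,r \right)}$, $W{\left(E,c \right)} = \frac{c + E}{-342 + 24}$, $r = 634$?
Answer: $\frac{71924686}{159} \approx 4.5236 \cdot 10^{5}$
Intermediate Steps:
$W{\left(E,c \right)} = - \frac{E}{318} - \frac{c}{318}$ ($W{\left(E,c \right)} = \frac{E + c}{-318} = \left(E + c\right) \left(- \frac{1}{318}\right) = - \frac{E}{318} - \frac{c}{318}$)
$Q = - \frac{236}{159}$ ($Q = \left(- \frac{1}{318}\right) \left(-162\right) - \frac{317}{159} = \frac{27}{53} - \frac{317}{159} = - \frac{236}{159} \approx -1.4843$)
$Q - A = - \frac{236}{159} - -452358 = - \frac{236}{159} + 452358 = \frac{71924686}{159}$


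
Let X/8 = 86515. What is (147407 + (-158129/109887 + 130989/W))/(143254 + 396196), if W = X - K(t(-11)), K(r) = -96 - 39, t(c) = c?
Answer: 11213129649442643/41035867196048250 ≈ 0.27325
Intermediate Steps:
X = 692120 (X = 8*86515 = 692120)
K(r) = -135
W = 692255 (W = 692120 - 1*(-135) = 692120 + 135 = 692255)
(147407 + (-158129/109887 + 130989/W))/(143254 + 396196) = (147407 + (-158129/109887 + 130989/692255))/(143254 + 396196) = (147407 + (-158129*1/109887 + 130989*(1/692255)))/539450 = (147407 + (-158129/109887 + 130989/692255))*(1/539450) = (147407 - 95071602652/76069825185)*(1/539450) = (11213129649442643/76069825185)*(1/539450) = 11213129649442643/41035867196048250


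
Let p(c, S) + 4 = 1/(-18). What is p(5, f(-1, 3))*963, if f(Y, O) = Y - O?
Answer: -7811/2 ≈ -3905.5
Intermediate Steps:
p(c, S) = -73/18 (p(c, S) = -4 + 1/(-18) = -4 - 1/18 = -73/18)
p(5, f(-1, 3))*963 = -73/18*963 = -7811/2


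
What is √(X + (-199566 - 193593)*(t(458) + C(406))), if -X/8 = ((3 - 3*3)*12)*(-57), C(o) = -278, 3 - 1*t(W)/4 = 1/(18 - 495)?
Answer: √2642981037114/159 ≈ 10225.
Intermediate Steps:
t(W) = 5728/477 (t(W) = 12 - 4/(18 - 495) = 12 - 4/(-477) = 12 - 4*(-1/477) = 12 + 4/477 = 5728/477)
X = -32832 (X = -8*(3 - 3*3)*12*(-57) = -8*(3 - 9)*12*(-57) = -8*(-6*12)*(-57) = -(-576)*(-57) = -8*4104 = -32832)
√(X + (-199566 - 193593)*(t(458) + C(406))) = √(-32832 + (-199566 - 193593)*(5728/477 - 278)) = √(-32832 - 393159*(-126878/477)) = √(-32832 + 16627742534/159) = √(16622522246/159) = √2642981037114/159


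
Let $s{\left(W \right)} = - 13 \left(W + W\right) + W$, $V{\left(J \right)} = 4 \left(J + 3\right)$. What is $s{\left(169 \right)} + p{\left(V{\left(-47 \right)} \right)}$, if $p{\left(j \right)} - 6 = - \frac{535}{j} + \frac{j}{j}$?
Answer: $- \frac{741833}{176} \approx -4215.0$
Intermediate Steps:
$V{\left(J \right)} = 12 + 4 J$ ($V{\left(J \right)} = 4 \left(3 + J\right) = 12 + 4 J$)
$s{\left(W \right)} = - 25 W$ ($s{\left(W \right)} = - 13 \cdot 2 W + W = - 26 W + W = - 25 W$)
$p{\left(j \right)} = 7 - \frac{535}{j}$ ($p{\left(j \right)} = 6 - \left(\frac{535}{j} - \frac{j}{j}\right) = 6 + \left(- \frac{535}{j} + 1\right) = 6 + \left(1 - \frac{535}{j}\right) = 7 - \frac{535}{j}$)
$s{\left(169 \right)} + p{\left(V{\left(-47 \right)} \right)} = \left(-25\right) 169 + \left(7 - \frac{535}{12 + 4 \left(-47\right)}\right) = -4225 + \left(7 - \frac{535}{12 - 188}\right) = -4225 + \left(7 - \frac{535}{-176}\right) = -4225 + \left(7 - - \frac{535}{176}\right) = -4225 + \left(7 + \frac{535}{176}\right) = -4225 + \frac{1767}{176} = - \frac{741833}{176}$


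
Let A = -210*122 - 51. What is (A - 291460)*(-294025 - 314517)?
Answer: 192987533002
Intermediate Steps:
A = -25671 (A = -25620 - 51 = -25671)
(A - 291460)*(-294025 - 314517) = (-25671 - 291460)*(-294025 - 314517) = -317131*(-608542) = 192987533002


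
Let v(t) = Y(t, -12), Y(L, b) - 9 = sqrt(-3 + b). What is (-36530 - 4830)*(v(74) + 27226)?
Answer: -1126439600 - 41360*I*sqrt(15) ≈ -1.1264e+9 - 1.6019e+5*I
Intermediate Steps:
Y(L, b) = 9 + sqrt(-3 + b)
v(t) = 9 + I*sqrt(15) (v(t) = 9 + sqrt(-3 - 12) = 9 + sqrt(-15) = 9 + I*sqrt(15))
(-36530 - 4830)*(v(74) + 27226) = (-36530 - 4830)*((9 + I*sqrt(15)) + 27226) = -41360*(27235 + I*sqrt(15)) = -1126439600 - 41360*I*sqrt(15)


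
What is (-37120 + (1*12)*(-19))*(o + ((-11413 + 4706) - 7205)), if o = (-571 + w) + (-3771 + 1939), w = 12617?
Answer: 138112904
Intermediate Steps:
o = 10214 (o = (-571 + 12617) + (-3771 + 1939) = 12046 - 1832 = 10214)
(-37120 + (1*12)*(-19))*(o + ((-11413 + 4706) - 7205)) = (-37120 + (1*12)*(-19))*(10214 + ((-11413 + 4706) - 7205)) = (-37120 + 12*(-19))*(10214 + (-6707 - 7205)) = (-37120 - 228)*(10214 - 13912) = -37348*(-3698) = 138112904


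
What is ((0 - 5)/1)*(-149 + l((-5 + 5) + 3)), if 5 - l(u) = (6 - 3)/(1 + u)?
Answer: 2895/4 ≈ 723.75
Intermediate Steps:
l(u) = 5 - 3/(1 + u) (l(u) = 5 - (6 - 3)/(1 + u) = 5 - 3/(1 + u))
((0 - 5)/1)*(-149 + l((-5 + 5) + 3)) = ((0 - 5)/1)*(-149 + (2 + 5*((-5 + 5) + 3))/(1 + ((-5 + 5) + 3))) = (1*(-5))*(-149 + (2 + 5*(0 + 3))/(1 + (0 + 3))) = -5*(-149 + (2 + 5*3)/(1 + 3)) = -5*(-149 + (2 + 15)/4) = -5*(-149 + (¼)*17) = -5*(-149 + 17/4) = -5*(-579/4) = 2895/4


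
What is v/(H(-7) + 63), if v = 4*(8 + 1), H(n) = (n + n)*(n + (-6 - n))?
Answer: 12/49 ≈ 0.24490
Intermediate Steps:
H(n) = -12*n (H(n) = (2*n)*(-6) = -12*n)
v = 36 (v = 4*9 = 36)
v/(H(-7) + 63) = 36/(-12*(-7) + 63) = 36/(84 + 63) = 36/147 = 36*(1/147) = 12/49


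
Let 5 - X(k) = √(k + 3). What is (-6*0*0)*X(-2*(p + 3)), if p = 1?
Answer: 0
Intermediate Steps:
X(k) = 5 - √(3 + k) (X(k) = 5 - √(k + 3) = 5 - √(3 + k))
(-6*0*0)*X(-2*(p + 3)) = (-6*0*0)*(5 - √(3 - 2*(1 + 3))) = (0*0)*(5 - √(3 - 2*4)) = 0*(5 - √(3 - 8)) = 0*(5 - √(-5)) = 0*(5 - I*√5) = 0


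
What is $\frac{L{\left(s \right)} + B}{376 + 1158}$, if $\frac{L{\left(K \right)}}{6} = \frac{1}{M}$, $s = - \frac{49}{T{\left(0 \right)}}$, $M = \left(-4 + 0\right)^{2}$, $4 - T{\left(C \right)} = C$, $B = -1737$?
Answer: $- \frac{13893}{12272} \approx -1.1321$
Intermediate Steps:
$T{\left(C \right)} = 4 - C$
$M = 16$ ($M = \left(-4\right)^{2} = 16$)
$s = - \frac{49}{4}$ ($s = - \frac{49}{4 - 0} = - \frac{49}{4 + 0} = - \frac{49}{4} \approx -12.25$)
$L{\left(K \right)} = \frac{3}{8}$ ($L{\left(K \right)} = \frac{6}{16} = 6 \cdot \frac{1}{16} = \frac{3}{8}$)
$\frac{L{\left(s \right)} + B}{376 + 1158} = \frac{\frac{3}{8} - 1737}{376 + 1158} = - \frac{13893}{8 \cdot 1534} = \left(- \frac{13893}{8}\right) \frac{1}{1534} = - \frac{13893}{12272}$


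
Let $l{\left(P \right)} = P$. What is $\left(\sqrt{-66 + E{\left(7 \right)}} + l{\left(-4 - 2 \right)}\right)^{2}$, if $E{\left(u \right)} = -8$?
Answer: $\left(6 - i \sqrt{74}\right)^{2} \approx -38.0 - 103.23 i$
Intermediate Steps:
$\left(\sqrt{-66 + E{\left(7 \right)}} + l{\left(-4 - 2 \right)}\right)^{2} = \left(\sqrt{-66 - 8} - 6\right)^{2} = \left(\sqrt{-74} - 6\right)^{2} = \left(i \sqrt{74} - 6\right)^{2} = \left(-6 + i \sqrt{74}\right)^{2}$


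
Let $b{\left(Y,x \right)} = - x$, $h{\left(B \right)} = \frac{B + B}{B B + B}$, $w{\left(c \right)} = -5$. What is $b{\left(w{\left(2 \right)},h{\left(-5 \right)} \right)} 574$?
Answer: $287$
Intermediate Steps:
$h{\left(B \right)} = \frac{2 B}{B + B^{2}}$ ($h{\left(B \right)} = \frac{2 B}{B^{2} + B} = \frac{2 B}{B + B^{2}}$)
$b{\left(w{\left(2 \right)},h{\left(-5 \right)} \right)} 574 = - \frac{2}{1 - 5} \cdot 574 = - \frac{2}{-4} \cdot 574 = - \frac{2 \left(-1\right)}{4} \cdot 574 = \left(-1\right) \left(- \frac{1}{2}\right) 574 = \frac{1}{2} \cdot 574 = 287$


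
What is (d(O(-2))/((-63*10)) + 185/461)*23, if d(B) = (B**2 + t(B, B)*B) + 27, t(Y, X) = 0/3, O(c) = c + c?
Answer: 2224721/290430 ≈ 7.6601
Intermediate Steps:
O(c) = 2*c
t(Y, X) = 0 (t(Y, X) = 0*(1/3) = 0)
d(B) = 27 + B**2 (d(B) = (B**2 + 0*B) + 27 = (B**2 + 0) + 27 = B**2 + 27 = 27 + B**2)
(d(O(-2))/((-63*10)) + 185/461)*23 = ((27 + (2*(-2))**2)/((-63*10)) + 185/461)*23 = ((27 + (-4)**2)/(-630) + 185*(1/461))*23 = ((27 + 16)*(-1/630) + 185/461)*23 = (43*(-1/630) + 185/461)*23 = (-43/630 + 185/461)*23 = (96727/290430)*23 = 2224721/290430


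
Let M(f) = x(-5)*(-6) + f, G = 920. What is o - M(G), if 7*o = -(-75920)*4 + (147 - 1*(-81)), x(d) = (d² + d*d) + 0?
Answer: 299568/7 ≈ 42795.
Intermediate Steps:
x(d) = 2*d² (x(d) = (d² + d²) + 0 = 2*d² + 0 = 2*d²)
o = 303908/7 (o = (-(-75920)*4 + (147 - 1*(-81)))/7 = (-520*(-584) + (147 + 81))/7 = (303680 + 228)/7 = (⅐)*303908 = 303908/7 ≈ 43415.)
M(f) = -300 + f (M(f) = (2*(-5)²)*(-6) + f = (2*25)*(-6) + f = 50*(-6) + f = -300 + f)
o - M(G) = 303908/7 - (-300 + 920) = 303908/7 - 1*620 = 303908/7 - 620 = 299568/7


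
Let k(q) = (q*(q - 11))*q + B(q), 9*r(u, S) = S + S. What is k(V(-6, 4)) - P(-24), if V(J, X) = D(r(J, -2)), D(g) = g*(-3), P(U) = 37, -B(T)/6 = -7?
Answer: -329/27 ≈ -12.185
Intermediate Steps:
B(T) = 42 (B(T) = -6*(-7) = 42)
r(u, S) = 2*S/9 (r(u, S) = (S + S)/9 = (2*S)/9 = 2*S/9)
D(g) = -3*g
V(J, X) = 4/3 (V(J, X) = -2*(-2)/3 = -3*(-4/9) = 4/3)
k(q) = 42 + q²*(-11 + q) (k(q) = (q*(q - 11))*q + 42 = (q*(-11 + q))*q + 42 = q²*(-11 + q) + 42 = 42 + q²*(-11 + q))
k(V(-6, 4)) - P(-24) = (42 + (4/3)³ - 11*(4/3)²) - 1*37 = (42 + 64/27 - 11*16/9) - 37 = (42 + 64/27 - 176/9) - 37 = 670/27 - 37 = -329/27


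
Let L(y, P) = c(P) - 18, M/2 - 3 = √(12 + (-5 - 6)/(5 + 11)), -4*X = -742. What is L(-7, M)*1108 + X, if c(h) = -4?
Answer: -48381/2 ≈ -24191.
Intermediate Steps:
X = 371/2 (X = -¼*(-742) = 371/2 ≈ 185.50)
M = 6 + √181/2 (M = 6 + 2*√(12 + (-5 - 6)/(5 + 11)) = 6 + 2*√(12 - 11/16) = 6 + 2*√(181/16) = 6 + 2*(√181/4) = 6 + √181/2 ≈ 12.727)
L(y, P) = -22 (L(y, P) = -4 - 18 = -22)
L(-7, M)*1108 + X = -22*1108 + 371/2 = -24376 + 371/2 = -48381/2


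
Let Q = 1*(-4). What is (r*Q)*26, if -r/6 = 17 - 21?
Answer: -2496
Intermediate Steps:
r = 24 (r = -6*(17 - 21) = -6*(-4) = 24)
Q = -4
(r*Q)*26 = (24*(-4))*26 = -96*26 = -2496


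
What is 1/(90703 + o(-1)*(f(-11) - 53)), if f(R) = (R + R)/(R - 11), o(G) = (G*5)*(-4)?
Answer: 1/89663 ≈ 1.1153e-5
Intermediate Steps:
o(G) = -20*G (o(G) = (5*G)*(-4) = -20*G)
f(R) = 2*R/(-11 + R) (f(R) = (2*R)/(-11 + R) = 2*R/(-11 + R))
1/(90703 + o(-1)*(f(-11) - 53)) = 1/(90703 + (-20*(-1))*(2*(-11)/(-11 - 11) - 53)) = 1/(90703 + 20*(2*(-11)/(-22) - 53)) = 1/(90703 + 20*(2*(-11)*(-1/22) - 53)) = 1/(90703 + 20*(1 - 53)) = 1/(90703 + 20*(-52)) = 1/(90703 - 1040) = 1/89663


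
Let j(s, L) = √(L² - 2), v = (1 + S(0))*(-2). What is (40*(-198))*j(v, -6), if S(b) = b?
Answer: -7920*√34 ≈ -46181.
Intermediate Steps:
v = -2 (v = (1 + 0)*(-2) = 1*(-2) = -2)
j(s, L) = √(-2 + L²)
(40*(-198))*j(v, -6) = (40*(-198))*√(-2 + (-6)²) = -7920*√(-2 + 36) = -7920*√34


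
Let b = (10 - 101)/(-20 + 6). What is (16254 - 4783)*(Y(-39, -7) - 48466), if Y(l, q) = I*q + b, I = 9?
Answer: -1113203195/2 ≈ -5.5660e+8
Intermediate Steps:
b = 13/2 (b = -91/(-14) = -91*(-1/14) = 13/2 ≈ 6.5000)
Y(l, q) = 13/2 + 9*q (Y(l, q) = 9*q + 13/2 = 13/2 + 9*q)
(16254 - 4783)*(Y(-39, -7) - 48466) = (16254 - 4783)*((13/2 + 9*(-7)) - 48466) = 11471*((13/2 - 63) - 48466) = 11471*(-113/2 - 48466) = 11471*(-97045/2) = -1113203195/2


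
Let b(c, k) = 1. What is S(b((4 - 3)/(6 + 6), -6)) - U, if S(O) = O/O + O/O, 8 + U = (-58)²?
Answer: -3354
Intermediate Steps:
U = 3356 (U = -8 + (-58)² = -8 + 3364 = 3356)
S(O) = 2 (S(O) = 1 + 1 = 2)
S(b((4 - 3)/(6 + 6), -6)) - U = 2 - 1*3356 = 2 - 3356 = -3354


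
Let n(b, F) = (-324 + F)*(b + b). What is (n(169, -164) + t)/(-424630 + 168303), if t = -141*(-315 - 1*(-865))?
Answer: 242494/256327 ≈ 0.94603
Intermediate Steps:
n(b, F) = 2*b*(-324 + F) (n(b, F) = (-324 + F)*(2*b) = 2*b*(-324 + F))
t = -77550 (t = -141*(-315 + 865) = -141*550 = -77550)
(n(169, -164) + t)/(-424630 + 168303) = (2*169*(-324 - 164) - 77550)/(-424630 + 168303) = (2*169*(-488) - 77550)/(-256327) = (-164944 - 77550)*(-1/256327) = -242494*(-1/256327) = 242494/256327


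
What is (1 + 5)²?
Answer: 36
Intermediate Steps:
(1 + 5)² = 6² = 36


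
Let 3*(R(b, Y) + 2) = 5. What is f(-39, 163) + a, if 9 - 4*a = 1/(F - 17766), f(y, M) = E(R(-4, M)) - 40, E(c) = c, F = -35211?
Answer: -1345027/35318 ≈ -38.083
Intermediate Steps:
R(b, Y) = -⅓ (R(b, Y) = -2 + (⅓)*5 = -2 + 5/3 = -⅓)
f(y, M) = -121/3 (f(y, M) = -⅓ - 40 = -121/3)
a = 238397/105954 (a = 9/4 - 1/(4*(-35211 - 17766)) = 9/4 - ¼/(-52977) = 9/4 - ¼*(-1/52977) = 9/4 + 1/211908 = 238397/105954 ≈ 2.2500)
f(-39, 163) + a = -121/3 + 238397/105954 = -1345027/35318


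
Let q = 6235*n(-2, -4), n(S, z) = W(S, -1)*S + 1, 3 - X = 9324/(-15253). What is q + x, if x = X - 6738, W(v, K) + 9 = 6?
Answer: 80428222/2179 ≈ 36911.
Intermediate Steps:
X = 7869/2179 (X = 3 - 9324/(-15253) = 3 - 9324*(-1)/15253 = 3 - 1*(-1332/2179) = 3 + 1332/2179 = 7869/2179 ≈ 3.6113)
W(v, K) = -3 (W(v, K) = -9 + 6 = -3)
x = -14674233/2179 (x = 7869/2179 - 6738 = -14674233/2179 ≈ -6734.4)
n(S, z) = 1 - 3*S (n(S, z) = -3*S + 1 = 1 - 3*S)
q = 43645 (q = 6235*(1 - 3*(-2)) = 6235*(1 + 6) = 6235*7 = 43645)
q + x = 43645 - 14674233/2179 = 80428222/2179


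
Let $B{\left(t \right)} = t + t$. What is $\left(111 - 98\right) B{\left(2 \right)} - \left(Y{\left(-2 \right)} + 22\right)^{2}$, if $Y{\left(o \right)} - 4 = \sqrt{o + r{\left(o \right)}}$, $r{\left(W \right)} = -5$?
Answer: $52 - \left(26 + i \sqrt{7}\right)^{2} \approx -617.0 - 137.58 i$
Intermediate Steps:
$B{\left(t \right)} = 2 t$
$Y{\left(o \right)} = 4 + \sqrt{-5 + o}$ ($Y{\left(o \right)} = 4 + \sqrt{o - 5} = 4 + \sqrt{-5 + o}$)
$\left(111 - 98\right) B{\left(2 \right)} - \left(Y{\left(-2 \right)} + 22\right)^{2} = \left(111 - 98\right) 2 \cdot 2 - \left(\left(4 + \sqrt{-5 - 2}\right) + 22\right)^{2} = 13 \cdot 4 - \left(\left(4 + \sqrt{-7}\right) + 22\right)^{2} = 52 - \left(\left(4 + i \sqrt{7}\right) + 22\right)^{2} = 52 - \left(26 + i \sqrt{7}\right)^{2}$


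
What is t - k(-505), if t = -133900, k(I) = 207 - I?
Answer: -134612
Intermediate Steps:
t - k(-505) = -133900 - (207 - 1*(-505)) = -133900 - (207 + 505) = -133900 - 1*712 = -133900 - 712 = -134612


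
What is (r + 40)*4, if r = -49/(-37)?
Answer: 6116/37 ≈ 165.30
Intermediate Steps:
r = 49/37 (r = -49*(-1/37) = 49/37 ≈ 1.3243)
(r + 40)*4 = (49/37 + 40)*4 = (1529/37)*4 = 6116/37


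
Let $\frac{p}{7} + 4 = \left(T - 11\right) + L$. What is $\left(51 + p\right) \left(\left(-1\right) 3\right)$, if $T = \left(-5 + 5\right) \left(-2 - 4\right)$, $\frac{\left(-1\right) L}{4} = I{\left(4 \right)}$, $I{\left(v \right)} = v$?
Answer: $498$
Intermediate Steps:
$L = -16$ ($L = \left(-4\right) 4 = -16$)
$T = 0$ ($T = 0 \left(-6\right) = 0$)
$p = -217$ ($p = -28 + 7 \left(\left(0 - 11\right) - 16\right) = -28 + 7 \left(-11 - 16\right) = -28 + 7 \left(-27\right) = -28 - 189 = -217$)
$\left(51 + p\right) \left(\left(-1\right) 3\right) = \left(51 - 217\right) \left(\left(-1\right) 3\right) = \left(-166\right) \left(-3\right) = 498$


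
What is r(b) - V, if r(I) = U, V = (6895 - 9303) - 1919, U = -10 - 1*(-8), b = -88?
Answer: 4325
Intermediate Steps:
U = -2 (U = -10 + 8 = -2)
V = -4327 (V = -2408 - 1919 = -4327)
r(I) = -2
r(b) - V = -2 - 1*(-4327) = -2 + 4327 = 4325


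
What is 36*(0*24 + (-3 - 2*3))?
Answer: -324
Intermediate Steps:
36*(0*24 + (-3 - 2*3)) = 36*(0 + (-3 - 6)) = 36*(0 - 9) = 36*(-9) = -324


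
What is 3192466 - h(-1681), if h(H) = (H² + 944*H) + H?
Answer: 1955250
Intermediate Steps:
h(H) = H² + 945*H
3192466 - h(-1681) = 3192466 - (-1681)*(945 - 1681) = 3192466 - (-1681)*(-736) = 3192466 - 1*1237216 = 3192466 - 1237216 = 1955250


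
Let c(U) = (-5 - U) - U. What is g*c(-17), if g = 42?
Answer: 1218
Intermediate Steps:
c(U) = -5 - 2*U
g*c(-17) = 42*(-5 - 2*(-17)) = 42*(-5 + 34) = 42*29 = 1218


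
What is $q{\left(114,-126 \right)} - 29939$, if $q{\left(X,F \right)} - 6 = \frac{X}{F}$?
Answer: $- \frac{628612}{21} \approx -29934.0$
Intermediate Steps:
$q{\left(X,F \right)} = 6 + \frac{X}{F}$
$q{\left(114,-126 \right)} - 29939 = \left(6 + \frac{114}{-126}\right) - 29939 = \left(6 + 114 \left(- \frac{1}{126}\right)\right) - 29939 = \left(6 - \frac{19}{21}\right) - 29939 = \frac{107}{21} - 29939 = - \frac{628612}{21}$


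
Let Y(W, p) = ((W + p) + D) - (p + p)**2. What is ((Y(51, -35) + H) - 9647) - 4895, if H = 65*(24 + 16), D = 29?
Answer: -16797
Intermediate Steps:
H = 2600 (H = 65*40 = 2600)
Y(W, p) = 29 + W + p - 4*p**2 (Y(W, p) = ((W + p) + 29) - (p + p)**2 = (29 + W + p) - (2*p)**2 = (29 + W + p) - 4*p**2 = 29 + W + p - 4*p**2)
((Y(51, -35) + H) - 9647) - 4895 = (((29 + 51 - 35 - 4*(-35)**2) + 2600) - 9647) - 4895 = (((29 + 51 - 35 - 4*1225) + 2600) - 9647) - 4895 = (((29 + 51 - 35 - 4900) + 2600) - 9647) - 4895 = ((-4855 + 2600) - 9647) - 4895 = (-2255 - 9647) - 4895 = -11902 - 4895 = -16797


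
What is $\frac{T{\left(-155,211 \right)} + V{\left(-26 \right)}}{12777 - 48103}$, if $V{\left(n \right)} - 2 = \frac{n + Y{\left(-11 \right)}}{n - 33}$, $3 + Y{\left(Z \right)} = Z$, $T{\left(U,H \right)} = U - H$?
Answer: $\frac{10718}{1042117} \approx 0.010285$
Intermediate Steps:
$Y{\left(Z \right)} = -3 + Z$
$V{\left(n \right)} = 2 + \frac{-14 + n}{-33 + n}$ ($V{\left(n \right)} = 2 + \frac{n - 14}{n - 33} = 2 + \frac{n - 14}{-33 + n} = 2 + \frac{-14 + n}{-33 + n}$)
$\frac{T{\left(-155,211 \right)} + V{\left(-26 \right)}}{12777 - 48103} = \frac{\left(-155 - 211\right) + \frac{-80 + 3 \left(-26\right)}{-33 - 26}}{12777 - 48103} = \frac{\left(-155 - 211\right) + \frac{-80 - 78}{-59}}{-35326} = \left(-366 - - \frac{158}{59}\right) \left(- \frac{1}{35326}\right) = \left(-366 + \frac{158}{59}\right) \left(- \frac{1}{35326}\right) = \left(- \frac{21436}{59}\right) \left(- \frac{1}{35326}\right) = \frac{10718}{1042117}$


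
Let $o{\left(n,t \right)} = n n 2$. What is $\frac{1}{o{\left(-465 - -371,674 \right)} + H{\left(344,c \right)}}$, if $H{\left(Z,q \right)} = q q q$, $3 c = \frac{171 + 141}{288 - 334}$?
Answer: $\frac{12167}{214874616} \approx 5.6624 \cdot 10^{-5}$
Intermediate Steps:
$c = - \frac{52}{23}$ ($c = \frac{\left(171 + 141\right) \frac{1}{288 - 334}}{3} = \frac{312 \frac{1}{-46}}{3} = \frac{312 \left(- \frac{1}{46}\right)}{3} = \frac{1}{3} \left(- \frac{156}{23}\right) = - \frac{52}{23} \approx -2.2609$)
$H{\left(Z,q \right)} = q^{3}$ ($H{\left(Z,q \right)} = q^{2} q = q^{3}$)
$o{\left(n,t \right)} = 2 n^{2}$ ($o{\left(n,t \right)} = n^{2} \cdot 2 = 2 n^{2}$)
$\frac{1}{o{\left(-465 - -371,674 \right)} + H{\left(344,c \right)}} = \frac{1}{2 \left(-465 - -371\right)^{2} + \left(- \frac{52}{23}\right)^{3}} = \frac{1}{2 \left(-465 + 371\right)^{2} - \frac{140608}{12167}} = \frac{1}{2 \left(-94\right)^{2} - \frac{140608}{12167}} = \frac{1}{2 \cdot 8836 - \frac{140608}{12167}} = \frac{1}{17672 - \frac{140608}{12167}} = \frac{1}{\frac{214874616}{12167}} = \frac{12167}{214874616}$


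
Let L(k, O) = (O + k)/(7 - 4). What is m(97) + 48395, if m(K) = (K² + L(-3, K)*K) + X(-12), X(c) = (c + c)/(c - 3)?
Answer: 912674/15 ≈ 60845.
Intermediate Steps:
L(k, O) = O/3 + k/3 (L(k, O) = (O + k)/3 = (O + k)*(⅓) = O/3 + k/3)
X(c) = 2*c/(-3 + c) (X(c) = (2*c)/(-3 + c) = 2*c/(-3 + c))
m(K) = 8/5 + K² + K*(-1 + K/3) (m(K) = (K² + (K/3 + (⅓)*(-3))*K) + 2*(-12)/(-3 - 12) = (K² + (K/3 - 1)*K) + 2*(-12)/(-15) = (K² + (-1 + K/3)*K) + 2*(-12)*(-1/15) = (K² + K*(-1 + K/3)) + 8/5 = 8/5 + K² + K*(-1 + K/3))
m(97) + 48395 = (8/5 - 1*97 + (4/3)*97²) + 48395 = (8/5 - 97 + (4/3)*9409) + 48395 = (8/5 - 97 + 37636/3) + 48395 = 186749/15 + 48395 = 912674/15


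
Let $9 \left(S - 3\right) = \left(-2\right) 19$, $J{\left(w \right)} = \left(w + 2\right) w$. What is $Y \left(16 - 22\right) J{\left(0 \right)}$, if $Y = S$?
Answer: $0$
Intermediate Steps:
$J{\left(w \right)} = w \left(2 + w\right)$ ($J{\left(w \right)} = \left(2 + w\right) w = w \left(2 + w\right)$)
$S = - \frac{11}{9}$ ($S = 3 + \frac{\left(-2\right) 19}{9} = 3 + \frac{1}{9} \left(-38\right) = 3 - \frac{38}{9} = - \frac{11}{9} \approx -1.2222$)
$Y = - \frac{11}{9} \approx -1.2222$
$Y \left(16 - 22\right) J{\left(0 \right)} = - \frac{11 \left(16 - 22\right)}{9} \cdot 0 \left(2 + 0\right) = \left(- \frac{11}{9}\right) \left(-6\right) 0 \cdot 2 = \frac{22}{3} \cdot 0 = 0$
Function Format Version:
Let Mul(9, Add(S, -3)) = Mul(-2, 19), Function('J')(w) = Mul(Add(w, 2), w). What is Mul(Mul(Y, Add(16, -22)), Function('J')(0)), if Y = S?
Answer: 0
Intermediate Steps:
Function('J')(w) = Mul(w, Add(2, w)) (Function('J')(w) = Mul(Add(2, w), w) = Mul(w, Add(2, w)))
S = Rational(-11, 9) (S = Add(3, Mul(Rational(1, 9), Mul(-2, 19))) = Add(3, Mul(Rational(1, 9), -38)) = Add(3, Rational(-38, 9)) = Rational(-11, 9) ≈ -1.2222)
Y = Rational(-11, 9) ≈ -1.2222
Mul(Mul(Y, Add(16, -22)), Function('J')(0)) = Mul(Mul(Rational(-11, 9), Add(16, -22)), Mul(0, Add(2, 0))) = Mul(Mul(Rational(-11, 9), -6), Mul(0, 2)) = Mul(Rational(22, 3), 0) = 0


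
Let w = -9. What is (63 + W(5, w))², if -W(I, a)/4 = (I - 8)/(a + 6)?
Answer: 3481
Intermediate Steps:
W(I, a) = -4*(-8 + I)/(6 + a) (W(I, a) = -4*(I - 8)/(a + 6) = -4*(-8 + I)/(6 + a))
(63 + W(5, w))² = (63 + 4*(8 - 1*5)/(6 - 9))² = (63 + 4*(8 - 5)/(-3))² = (63 + 4*(-⅓)*3)² = (63 - 4)² = 59² = 3481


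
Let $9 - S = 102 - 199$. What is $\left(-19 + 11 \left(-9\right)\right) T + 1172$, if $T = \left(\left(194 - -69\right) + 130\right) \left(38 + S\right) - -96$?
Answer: $-6688012$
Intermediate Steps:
$S = 106$ ($S = 9 - \left(102 - 199\right) = 9 - -97 = 9 + 97 = 106$)
$T = 56688$ ($T = \left(\left(194 - -69\right) + 130\right) \left(38 + 106\right) - -96 = \left(\left(194 + 69\right) + 130\right) 144 + 96 = \left(263 + 130\right) 144 + 96 = 393 \cdot 144 + 96 = 56592 + 96 = 56688$)
$\left(-19 + 11 \left(-9\right)\right) T + 1172 = \left(-19 + 11 \left(-9\right)\right) 56688 + 1172 = \left(-19 - 99\right) 56688 + 1172 = \left(-118\right) 56688 + 1172 = -6689184 + 1172 = -6688012$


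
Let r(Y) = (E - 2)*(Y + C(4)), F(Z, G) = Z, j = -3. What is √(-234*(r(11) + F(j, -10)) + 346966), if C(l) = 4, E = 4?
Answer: 14*√1738 ≈ 583.65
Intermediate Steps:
r(Y) = 8 + 2*Y (r(Y) = (4 - 2)*(Y + 4) = 2*(4 + Y) = 8 + 2*Y)
√(-234*(r(11) + F(j, -10)) + 346966) = √(-234*((8 + 2*11) - 3) + 346966) = √(-234*((8 + 22) - 3) + 346966) = √(-234*(30 - 3) + 346966) = √(-234*27 + 346966) = √(-1*6318 + 346966) = √(-6318 + 346966) = √340648 = 14*√1738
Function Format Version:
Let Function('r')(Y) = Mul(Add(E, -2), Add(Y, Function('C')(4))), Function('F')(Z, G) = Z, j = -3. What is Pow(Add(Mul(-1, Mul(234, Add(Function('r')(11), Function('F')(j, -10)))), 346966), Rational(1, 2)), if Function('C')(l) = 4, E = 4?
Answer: Mul(14, Pow(1738, Rational(1, 2))) ≈ 583.65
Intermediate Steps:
Function('r')(Y) = Add(8, Mul(2, Y)) (Function('r')(Y) = Mul(Add(4, -2), Add(Y, 4)) = Mul(2, Add(4, Y)) = Add(8, Mul(2, Y)))
Pow(Add(Mul(-1, Mul(234, Add(Function('r')(11), Function('F')(j, -10)))), 346966), Rational(1, 2)) = Pow(Add(Mul(-1, Mul(234, Add(Add(8, Mul(2, 11)), -3))), 346966), Rational(1, 2)) = Pow(Add(Mul(-1, Mul(234, Add(Add(8, 22), -3))), 346966), Rational(1, 2)) = Pow(Add(Mul(-1, Mul(234, Add(30, -3))), 346966), Rational(1, 2)) = Pow(Add(Mul(-1, Mul(234, 27)), 346966), Rational(1, 2)) = Pow(Add(Mul(-1, 6318), 346966), Rational(1, 2)) = Pow(Add(-6318, 346966), Rational(1, 2)) = Pow(340648, Rational(1, 2)) = Mul(14, Pow(1738, Rational(1, 2)))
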